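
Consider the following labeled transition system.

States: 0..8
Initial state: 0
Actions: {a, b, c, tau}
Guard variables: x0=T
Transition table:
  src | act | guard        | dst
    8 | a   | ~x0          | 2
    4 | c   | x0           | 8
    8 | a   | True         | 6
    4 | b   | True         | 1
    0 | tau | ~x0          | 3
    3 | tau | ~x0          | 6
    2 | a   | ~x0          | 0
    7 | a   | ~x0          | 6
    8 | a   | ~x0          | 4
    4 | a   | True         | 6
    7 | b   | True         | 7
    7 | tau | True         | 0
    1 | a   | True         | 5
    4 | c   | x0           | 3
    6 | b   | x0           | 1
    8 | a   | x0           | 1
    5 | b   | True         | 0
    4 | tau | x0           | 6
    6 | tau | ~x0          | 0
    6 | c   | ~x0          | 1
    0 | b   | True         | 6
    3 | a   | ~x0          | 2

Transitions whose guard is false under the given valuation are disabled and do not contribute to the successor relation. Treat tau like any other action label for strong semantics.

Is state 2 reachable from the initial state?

Guard filter leaves 13 enabled edge(s).
L0 = {0}
L1 = {6}  total {0,6}
L2 = {1}  total {0,1,6}
L3 = {5}  total {0,1,5,6}
Reachable = {0,1,5,6}

Answer: UNREACHABLE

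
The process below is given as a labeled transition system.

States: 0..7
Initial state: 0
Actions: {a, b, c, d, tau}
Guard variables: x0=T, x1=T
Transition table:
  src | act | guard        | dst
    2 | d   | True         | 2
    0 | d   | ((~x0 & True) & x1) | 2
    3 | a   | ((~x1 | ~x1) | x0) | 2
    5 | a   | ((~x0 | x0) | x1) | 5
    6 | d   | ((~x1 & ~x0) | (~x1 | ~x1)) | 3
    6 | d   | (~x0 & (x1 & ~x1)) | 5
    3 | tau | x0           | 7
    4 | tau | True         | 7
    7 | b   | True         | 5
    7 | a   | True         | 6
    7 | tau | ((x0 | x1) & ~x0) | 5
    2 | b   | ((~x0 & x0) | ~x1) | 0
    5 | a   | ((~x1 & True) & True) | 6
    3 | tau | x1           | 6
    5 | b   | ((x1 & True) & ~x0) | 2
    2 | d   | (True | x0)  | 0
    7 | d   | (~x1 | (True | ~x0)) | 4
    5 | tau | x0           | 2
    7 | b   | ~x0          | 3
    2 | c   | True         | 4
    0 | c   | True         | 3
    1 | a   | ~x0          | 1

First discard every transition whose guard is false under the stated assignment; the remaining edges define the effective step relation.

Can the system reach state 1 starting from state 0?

Answer: UNREACHABLE

Working:
Guard filter leaves 13 enabled edge(s).
L0 = {0}
L1 = {3}  cumulative {0,3}
L2 = {2,6,7}  cumulative {0,2,3,6,7}
L3 = {4,5}  cumulative {0,2,3,4,5,6,7}
Reachable = {0,2,3,4,5,6,7}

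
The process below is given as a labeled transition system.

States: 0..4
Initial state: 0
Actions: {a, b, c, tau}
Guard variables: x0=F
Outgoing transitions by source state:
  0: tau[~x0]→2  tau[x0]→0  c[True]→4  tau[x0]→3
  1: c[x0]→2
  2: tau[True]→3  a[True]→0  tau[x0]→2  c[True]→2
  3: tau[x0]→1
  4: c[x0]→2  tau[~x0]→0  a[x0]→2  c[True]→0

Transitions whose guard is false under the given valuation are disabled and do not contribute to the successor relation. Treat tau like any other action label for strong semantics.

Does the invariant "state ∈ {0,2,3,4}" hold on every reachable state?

Answer: INVARIANT HOLDS

Trace:
Allowed set {0,2,3,4}
Reachable = {0,2,3,4}
  0: ok
  2: ok
  3: ok
  4: ok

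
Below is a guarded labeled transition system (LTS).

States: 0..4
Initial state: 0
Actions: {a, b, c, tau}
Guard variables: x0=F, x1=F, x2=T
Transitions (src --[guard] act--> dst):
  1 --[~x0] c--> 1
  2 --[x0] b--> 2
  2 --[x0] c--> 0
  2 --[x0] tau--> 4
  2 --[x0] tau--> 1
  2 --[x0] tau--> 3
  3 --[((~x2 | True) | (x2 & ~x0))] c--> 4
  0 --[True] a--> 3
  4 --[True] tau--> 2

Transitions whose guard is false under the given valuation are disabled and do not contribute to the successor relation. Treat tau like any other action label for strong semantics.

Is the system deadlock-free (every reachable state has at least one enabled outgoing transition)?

Answer: DEADLOCK at state 2

Trace:
R = {0,2,3,4}
  0: a→3  [1 out]
  2: ∅  [deadlock]
  3: c→4  [1 out]
  4: tau→2  [1 out]
Path to 2: a·c·tau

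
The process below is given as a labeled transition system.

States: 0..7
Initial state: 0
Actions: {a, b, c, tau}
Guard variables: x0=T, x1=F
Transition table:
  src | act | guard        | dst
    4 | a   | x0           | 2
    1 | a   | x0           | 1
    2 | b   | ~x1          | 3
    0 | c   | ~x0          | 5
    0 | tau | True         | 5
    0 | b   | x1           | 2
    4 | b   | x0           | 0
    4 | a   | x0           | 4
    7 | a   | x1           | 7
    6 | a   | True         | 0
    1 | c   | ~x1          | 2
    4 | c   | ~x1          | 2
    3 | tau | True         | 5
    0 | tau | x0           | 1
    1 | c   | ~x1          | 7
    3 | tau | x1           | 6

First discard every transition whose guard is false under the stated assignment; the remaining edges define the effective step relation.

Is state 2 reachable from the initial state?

Answer: REACHABLE

Trace:
12 transition(s) survive guard evaluation.
depth 0: {0}
depth 1: {1,5}  total {0,1,5}
depth 2: {2,7}  total {0,1,2,5,7}
depth 3: {3}  total {0,1,2,3,5,7}
Reach set: {0,1,2,3,5,7}
trace reaching 2: tau·c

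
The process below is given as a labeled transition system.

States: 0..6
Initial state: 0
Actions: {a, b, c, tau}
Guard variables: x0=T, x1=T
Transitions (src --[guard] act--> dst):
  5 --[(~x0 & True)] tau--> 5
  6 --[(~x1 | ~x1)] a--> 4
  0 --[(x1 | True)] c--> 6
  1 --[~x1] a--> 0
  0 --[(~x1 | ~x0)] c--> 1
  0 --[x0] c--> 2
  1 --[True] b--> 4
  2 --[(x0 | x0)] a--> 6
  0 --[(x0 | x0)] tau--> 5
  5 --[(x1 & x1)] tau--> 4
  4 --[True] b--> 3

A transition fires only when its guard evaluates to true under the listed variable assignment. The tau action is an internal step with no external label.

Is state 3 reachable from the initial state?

7 transition(s) survive guard evaluation.
Layer 0: {0}
Layer 1: {2,5,6}  now seen {0,2,5,6}
Layer 2: {4}  now seen {0,2,4,5,6}
Layer 3: {3}  now seen {0,2,3,4,5,6}
Reachable = {0,2,3,4,5,6}
Path to 3: tau·tau·b

Answer: REACHABLE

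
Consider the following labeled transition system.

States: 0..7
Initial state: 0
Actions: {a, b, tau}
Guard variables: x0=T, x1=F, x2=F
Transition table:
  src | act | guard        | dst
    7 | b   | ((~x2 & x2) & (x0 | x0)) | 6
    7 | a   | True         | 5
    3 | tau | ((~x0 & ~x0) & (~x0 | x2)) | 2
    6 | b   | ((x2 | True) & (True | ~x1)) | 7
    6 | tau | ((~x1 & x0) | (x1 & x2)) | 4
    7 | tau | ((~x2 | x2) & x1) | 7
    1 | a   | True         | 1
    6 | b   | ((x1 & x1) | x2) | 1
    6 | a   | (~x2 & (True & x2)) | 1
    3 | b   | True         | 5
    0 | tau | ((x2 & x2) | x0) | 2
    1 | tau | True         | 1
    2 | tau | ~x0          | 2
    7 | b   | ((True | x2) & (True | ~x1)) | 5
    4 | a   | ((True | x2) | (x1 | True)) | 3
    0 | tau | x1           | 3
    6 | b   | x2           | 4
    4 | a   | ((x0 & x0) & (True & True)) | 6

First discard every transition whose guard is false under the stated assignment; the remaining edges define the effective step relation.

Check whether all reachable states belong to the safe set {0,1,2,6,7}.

Answer: INVARIANT HOLDS

Trace:
Allowed set {0,1,2,6,7}
Reachable = {0,2}
  0: ok
  2: ok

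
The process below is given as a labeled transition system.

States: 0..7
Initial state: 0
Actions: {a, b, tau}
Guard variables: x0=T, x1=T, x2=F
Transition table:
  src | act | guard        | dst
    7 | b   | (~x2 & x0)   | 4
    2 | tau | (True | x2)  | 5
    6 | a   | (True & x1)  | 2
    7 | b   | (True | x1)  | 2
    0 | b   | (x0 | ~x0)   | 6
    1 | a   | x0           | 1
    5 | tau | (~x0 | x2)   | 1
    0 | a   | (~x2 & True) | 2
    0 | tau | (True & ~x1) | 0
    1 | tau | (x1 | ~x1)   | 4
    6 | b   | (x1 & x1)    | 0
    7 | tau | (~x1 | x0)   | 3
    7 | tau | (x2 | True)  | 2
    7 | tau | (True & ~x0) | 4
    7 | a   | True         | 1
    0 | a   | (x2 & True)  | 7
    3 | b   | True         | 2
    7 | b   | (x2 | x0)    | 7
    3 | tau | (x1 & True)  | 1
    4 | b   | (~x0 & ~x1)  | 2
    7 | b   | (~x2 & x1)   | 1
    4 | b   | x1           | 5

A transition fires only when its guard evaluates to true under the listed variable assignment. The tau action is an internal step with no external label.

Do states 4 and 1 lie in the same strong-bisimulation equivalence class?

Bisimulation quotient by refinement:
  round 0: {{0,1,2,3,4,5,6,7}}
  round 1: {{0,6},{1},{2},{3},{4},{5},{7}}
Fixed point at round 2; 7 class(es).
[4]={4}  [1]={1}

Answer: NOT BISIMILAR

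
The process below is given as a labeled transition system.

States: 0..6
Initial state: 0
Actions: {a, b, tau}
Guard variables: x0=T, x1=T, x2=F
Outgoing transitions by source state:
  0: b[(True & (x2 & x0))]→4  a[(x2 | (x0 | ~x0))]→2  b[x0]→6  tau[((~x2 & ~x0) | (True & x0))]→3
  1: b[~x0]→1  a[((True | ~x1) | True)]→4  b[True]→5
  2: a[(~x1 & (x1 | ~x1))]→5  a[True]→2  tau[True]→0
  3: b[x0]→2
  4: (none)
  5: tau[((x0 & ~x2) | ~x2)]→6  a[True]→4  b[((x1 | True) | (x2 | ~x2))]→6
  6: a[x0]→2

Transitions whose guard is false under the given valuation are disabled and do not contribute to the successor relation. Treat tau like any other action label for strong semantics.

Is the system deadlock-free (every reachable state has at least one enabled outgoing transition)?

Reach set: {0,2,3,6}
  0: a→2  b→6  tau→3  [deg 3]
  2: a→2  tau→0  [deg 2]
  3: b→2  [deg 1]
  6: a→2  [deg 1]

Answer: DEADLOCK-FREE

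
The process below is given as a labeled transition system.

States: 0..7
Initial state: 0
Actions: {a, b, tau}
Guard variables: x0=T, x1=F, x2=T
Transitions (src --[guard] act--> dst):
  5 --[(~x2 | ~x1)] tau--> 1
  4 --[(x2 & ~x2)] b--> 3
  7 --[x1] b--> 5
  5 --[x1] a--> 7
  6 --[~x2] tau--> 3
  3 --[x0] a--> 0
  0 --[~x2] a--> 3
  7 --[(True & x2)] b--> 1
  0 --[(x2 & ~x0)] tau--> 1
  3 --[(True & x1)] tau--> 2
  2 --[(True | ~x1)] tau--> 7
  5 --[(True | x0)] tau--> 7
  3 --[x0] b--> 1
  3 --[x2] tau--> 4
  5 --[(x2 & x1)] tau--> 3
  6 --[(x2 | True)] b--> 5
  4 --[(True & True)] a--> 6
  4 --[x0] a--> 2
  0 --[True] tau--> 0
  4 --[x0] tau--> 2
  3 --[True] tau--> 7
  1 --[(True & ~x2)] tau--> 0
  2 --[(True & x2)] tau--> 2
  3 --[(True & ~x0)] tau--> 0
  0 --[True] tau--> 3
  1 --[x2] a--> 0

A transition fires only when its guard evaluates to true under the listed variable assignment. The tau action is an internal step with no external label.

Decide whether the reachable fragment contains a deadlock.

Answer: DEADLOCK-FREE

Working:
Reach set: {0,1,2,3,4,5,6,7}
  0: tau→0  tau→3  [2 exit(s)]
  1: a→0  [1 exit(s)]
  2: tau→2  tau→7  [2 exit(s)]
  3: a→0  b→1  tau→4  tau→7  [4 exit(s)]
  4: a→2  a→6  tau→2  [3 exit(s)]
  5: tau→1  tau→7  [2 exit(s)]
  6: b→5  [1 exit(s)]
  7: b→1  [1 exit(s)]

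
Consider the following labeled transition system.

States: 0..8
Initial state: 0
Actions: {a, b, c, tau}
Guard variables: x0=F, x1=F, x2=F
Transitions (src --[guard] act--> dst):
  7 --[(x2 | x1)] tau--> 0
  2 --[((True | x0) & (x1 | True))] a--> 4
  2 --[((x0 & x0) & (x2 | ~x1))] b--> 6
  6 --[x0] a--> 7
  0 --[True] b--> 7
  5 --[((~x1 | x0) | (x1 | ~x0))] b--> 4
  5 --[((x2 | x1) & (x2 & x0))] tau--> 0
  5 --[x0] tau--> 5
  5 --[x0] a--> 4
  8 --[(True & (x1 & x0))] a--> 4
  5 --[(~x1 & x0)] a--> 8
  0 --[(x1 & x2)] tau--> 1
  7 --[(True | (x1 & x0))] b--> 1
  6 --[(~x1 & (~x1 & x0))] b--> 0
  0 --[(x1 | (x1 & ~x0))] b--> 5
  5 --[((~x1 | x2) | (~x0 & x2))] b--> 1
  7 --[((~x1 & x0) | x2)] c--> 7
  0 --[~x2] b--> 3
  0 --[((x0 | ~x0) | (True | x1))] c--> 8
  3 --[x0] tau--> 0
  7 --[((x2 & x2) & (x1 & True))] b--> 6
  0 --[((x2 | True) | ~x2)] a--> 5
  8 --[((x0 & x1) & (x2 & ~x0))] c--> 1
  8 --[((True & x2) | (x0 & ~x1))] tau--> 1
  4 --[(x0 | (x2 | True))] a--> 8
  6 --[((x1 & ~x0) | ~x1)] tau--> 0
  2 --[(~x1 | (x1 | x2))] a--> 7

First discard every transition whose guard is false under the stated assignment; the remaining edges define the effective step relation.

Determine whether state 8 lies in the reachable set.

Answer: REACHABLE

Working:
Guard filter leaves 11 enabled edge(s).
L0 = {0}
L1 = {3,5,7,8}  total {0,3,5,7,8}
L2 = {1,4}  total {0,1,3,4,5,7,8}
Reachable = {0,1,3,4,5,7,8}
witness 8: c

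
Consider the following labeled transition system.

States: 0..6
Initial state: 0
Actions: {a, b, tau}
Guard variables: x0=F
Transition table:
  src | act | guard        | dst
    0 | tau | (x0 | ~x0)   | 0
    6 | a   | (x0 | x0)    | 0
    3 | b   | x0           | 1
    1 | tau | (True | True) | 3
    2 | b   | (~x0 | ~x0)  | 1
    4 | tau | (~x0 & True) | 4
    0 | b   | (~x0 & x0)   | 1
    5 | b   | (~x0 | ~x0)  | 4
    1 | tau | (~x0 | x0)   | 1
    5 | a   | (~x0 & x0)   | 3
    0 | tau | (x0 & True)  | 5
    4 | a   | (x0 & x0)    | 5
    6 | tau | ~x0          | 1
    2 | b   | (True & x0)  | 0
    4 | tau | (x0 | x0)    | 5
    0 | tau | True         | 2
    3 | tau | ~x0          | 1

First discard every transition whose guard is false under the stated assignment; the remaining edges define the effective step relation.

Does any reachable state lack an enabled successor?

Answer: DEADLOCK-FREE

Working:
Reach set: {0,1,2,3}
  0: tau→0  tau→2  [2 out]
  1: tau→1  tau→3  [2 out]
  2: b→1  [1 out]
  3: tau→1  [1 out]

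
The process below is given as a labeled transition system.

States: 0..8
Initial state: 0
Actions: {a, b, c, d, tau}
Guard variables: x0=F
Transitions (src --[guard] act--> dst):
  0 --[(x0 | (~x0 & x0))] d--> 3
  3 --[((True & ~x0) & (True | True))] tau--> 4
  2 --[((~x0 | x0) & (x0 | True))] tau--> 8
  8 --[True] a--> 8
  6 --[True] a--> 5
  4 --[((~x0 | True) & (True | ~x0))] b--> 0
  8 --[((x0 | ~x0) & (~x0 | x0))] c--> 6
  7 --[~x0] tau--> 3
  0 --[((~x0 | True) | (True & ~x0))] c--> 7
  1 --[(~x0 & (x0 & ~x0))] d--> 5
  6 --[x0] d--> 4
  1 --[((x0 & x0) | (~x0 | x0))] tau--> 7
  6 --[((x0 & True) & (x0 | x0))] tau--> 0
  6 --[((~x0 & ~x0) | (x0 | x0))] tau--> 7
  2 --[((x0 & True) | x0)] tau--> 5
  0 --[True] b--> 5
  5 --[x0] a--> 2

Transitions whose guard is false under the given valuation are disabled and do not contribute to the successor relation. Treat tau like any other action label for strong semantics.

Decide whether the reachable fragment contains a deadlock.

Answer: DEADLOCK at state 5

Trace:
Reach set: {0,3,4,5,7}
  0: b→5  c→7  [2 exit(s)]
  3: tau→4  [1 exit(s)]
  4: b→0  [1 exit(s)]
  5: ∅  [deadlock]
  7: tau→3  [1 exit(s)]
witness 5: b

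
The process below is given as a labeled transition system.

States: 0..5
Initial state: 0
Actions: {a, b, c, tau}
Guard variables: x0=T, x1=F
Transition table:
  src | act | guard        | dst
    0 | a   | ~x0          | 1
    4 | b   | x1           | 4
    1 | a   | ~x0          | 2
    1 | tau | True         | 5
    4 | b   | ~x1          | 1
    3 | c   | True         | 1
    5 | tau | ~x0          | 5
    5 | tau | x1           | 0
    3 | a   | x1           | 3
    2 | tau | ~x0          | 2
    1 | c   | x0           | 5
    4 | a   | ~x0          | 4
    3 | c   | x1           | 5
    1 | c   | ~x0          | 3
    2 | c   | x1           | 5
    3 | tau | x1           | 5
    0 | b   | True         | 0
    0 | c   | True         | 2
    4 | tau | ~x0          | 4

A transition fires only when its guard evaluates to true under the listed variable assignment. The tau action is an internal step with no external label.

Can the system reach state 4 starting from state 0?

Answer: UNREACHABLE

Working:
6 transition(s) survive guard evaluation.
L0 = {0}
L1 = {2}  now seen {0,2}
Reach set: {0,2}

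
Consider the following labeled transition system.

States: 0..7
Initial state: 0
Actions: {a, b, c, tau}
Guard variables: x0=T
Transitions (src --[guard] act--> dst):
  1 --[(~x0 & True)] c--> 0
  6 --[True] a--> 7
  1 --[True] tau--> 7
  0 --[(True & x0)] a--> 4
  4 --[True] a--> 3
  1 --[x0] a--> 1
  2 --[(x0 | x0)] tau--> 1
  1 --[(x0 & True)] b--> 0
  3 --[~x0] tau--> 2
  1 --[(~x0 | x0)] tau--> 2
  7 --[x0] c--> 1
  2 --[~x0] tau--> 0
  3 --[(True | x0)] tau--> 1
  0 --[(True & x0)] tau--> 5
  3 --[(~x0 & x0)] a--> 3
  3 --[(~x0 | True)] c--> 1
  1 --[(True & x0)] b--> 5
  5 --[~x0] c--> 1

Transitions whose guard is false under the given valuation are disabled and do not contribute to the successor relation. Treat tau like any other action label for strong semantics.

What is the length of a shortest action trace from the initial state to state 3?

Answer: 2

Trace:
BFS to 3:
  depth 0: {0}
  depth 1: {4,5}
  depth 2: {3}
depth(3)=2, e.g. a·a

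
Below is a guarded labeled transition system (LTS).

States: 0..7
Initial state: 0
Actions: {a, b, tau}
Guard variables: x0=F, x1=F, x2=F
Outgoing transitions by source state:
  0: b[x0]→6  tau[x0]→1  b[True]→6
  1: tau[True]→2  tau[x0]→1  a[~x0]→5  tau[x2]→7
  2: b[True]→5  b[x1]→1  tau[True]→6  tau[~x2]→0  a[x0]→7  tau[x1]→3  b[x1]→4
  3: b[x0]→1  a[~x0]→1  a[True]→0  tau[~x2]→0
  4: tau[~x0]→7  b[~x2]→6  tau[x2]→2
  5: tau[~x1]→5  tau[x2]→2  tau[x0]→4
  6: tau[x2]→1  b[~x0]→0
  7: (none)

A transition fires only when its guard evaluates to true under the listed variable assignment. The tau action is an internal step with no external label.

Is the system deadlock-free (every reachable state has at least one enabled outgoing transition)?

Answer: DEADLOCK-FREE

Working:
R = {0,6}
  0: b→6  [1 exit(s)]
  6: b→0  [1 exit(s)]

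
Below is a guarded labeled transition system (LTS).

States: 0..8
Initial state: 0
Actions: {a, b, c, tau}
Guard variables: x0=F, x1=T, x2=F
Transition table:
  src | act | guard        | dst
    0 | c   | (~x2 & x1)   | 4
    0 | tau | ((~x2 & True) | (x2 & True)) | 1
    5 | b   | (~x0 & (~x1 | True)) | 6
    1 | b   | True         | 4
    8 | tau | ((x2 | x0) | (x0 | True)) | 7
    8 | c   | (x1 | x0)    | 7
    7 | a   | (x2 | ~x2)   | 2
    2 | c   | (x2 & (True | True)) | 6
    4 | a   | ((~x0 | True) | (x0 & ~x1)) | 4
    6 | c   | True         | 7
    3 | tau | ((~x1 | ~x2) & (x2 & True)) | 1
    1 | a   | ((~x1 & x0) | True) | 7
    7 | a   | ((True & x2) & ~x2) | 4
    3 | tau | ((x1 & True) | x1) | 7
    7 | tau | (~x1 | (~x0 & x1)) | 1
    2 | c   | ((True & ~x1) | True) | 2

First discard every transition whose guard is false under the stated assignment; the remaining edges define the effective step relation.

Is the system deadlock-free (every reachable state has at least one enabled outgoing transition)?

R = {0,1,2,4,7}
  0: c→4  tau→1  [deg 2]
  1: a→7  b→4  [deg 2]
  2: c→2  [deg 1]
  4: a→4  [deg 1]
  7: a→2  tau→1  [deg 2]

Answer: DEADLOCK-FREE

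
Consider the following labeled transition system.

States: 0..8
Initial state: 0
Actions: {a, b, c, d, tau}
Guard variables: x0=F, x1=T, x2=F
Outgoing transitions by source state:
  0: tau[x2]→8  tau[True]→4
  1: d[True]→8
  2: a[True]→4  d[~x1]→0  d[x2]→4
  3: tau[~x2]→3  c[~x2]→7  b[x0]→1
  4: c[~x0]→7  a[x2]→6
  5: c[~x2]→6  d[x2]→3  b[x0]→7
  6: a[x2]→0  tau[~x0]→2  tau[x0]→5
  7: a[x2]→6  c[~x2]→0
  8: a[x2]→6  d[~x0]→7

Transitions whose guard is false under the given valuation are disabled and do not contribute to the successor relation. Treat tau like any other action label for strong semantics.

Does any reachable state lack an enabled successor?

Reach set: {0,4,7}
  0: tau→4  [1 exit(s)]
  4: c→7  [1 exit(s)]
  7: c→0  [1 exit(s)]

Answer: DEADLOCK-FREE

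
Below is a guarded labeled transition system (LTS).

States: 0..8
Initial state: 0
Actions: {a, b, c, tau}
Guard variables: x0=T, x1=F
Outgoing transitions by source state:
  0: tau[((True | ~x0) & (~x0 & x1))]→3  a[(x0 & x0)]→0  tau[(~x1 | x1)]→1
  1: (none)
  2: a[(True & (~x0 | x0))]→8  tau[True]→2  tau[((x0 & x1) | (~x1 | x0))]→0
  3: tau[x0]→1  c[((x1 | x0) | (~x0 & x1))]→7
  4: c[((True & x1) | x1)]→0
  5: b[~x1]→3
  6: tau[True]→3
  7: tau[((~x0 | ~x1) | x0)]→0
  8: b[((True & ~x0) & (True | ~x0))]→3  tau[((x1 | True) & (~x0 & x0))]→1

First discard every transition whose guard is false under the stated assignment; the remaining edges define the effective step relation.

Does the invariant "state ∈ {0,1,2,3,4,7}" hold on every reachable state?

Answer: INVARIANT HOLDS

Working:
Safe = {0,1,2,3,4,7}
R = {0,1}
  0: safe
  1: safe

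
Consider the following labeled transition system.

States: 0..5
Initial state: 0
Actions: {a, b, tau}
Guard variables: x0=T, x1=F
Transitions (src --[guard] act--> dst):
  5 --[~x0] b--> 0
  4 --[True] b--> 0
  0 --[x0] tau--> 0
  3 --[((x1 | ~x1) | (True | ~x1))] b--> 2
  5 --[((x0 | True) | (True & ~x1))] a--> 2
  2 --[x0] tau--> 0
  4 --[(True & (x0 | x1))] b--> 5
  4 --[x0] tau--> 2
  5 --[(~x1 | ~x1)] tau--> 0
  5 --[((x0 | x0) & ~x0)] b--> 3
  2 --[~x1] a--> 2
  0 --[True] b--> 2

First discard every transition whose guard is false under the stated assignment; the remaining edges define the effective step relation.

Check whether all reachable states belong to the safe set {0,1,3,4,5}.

Allowed set {0,1,3,4,5}
R = {0,2}
  0: ok
  2: VIOLATES
counterexample path to 2: b

Answer: INVARIANT VIOLATED at state 2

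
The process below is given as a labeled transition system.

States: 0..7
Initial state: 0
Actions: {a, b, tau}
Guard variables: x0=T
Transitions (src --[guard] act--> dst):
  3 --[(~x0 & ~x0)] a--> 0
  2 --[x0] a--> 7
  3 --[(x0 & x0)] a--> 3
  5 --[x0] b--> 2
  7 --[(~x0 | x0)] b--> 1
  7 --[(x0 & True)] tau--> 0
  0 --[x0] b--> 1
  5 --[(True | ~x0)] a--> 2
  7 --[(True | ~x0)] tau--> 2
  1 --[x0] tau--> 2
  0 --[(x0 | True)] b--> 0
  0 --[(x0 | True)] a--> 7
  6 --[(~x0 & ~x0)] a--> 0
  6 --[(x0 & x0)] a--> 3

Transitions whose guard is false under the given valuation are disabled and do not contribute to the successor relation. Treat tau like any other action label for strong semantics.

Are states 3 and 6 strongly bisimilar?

Answer: BISIMILAR

Working:
Refine partition for ~:
  P[0] = {{0,1,2,3,4,5,6,7}}
  P[1] = {{0,5},{1},{2,3,6},{4},{7}}
  P[2] = {{0},{1},{2},{3,6},{4},{5},{7}}
stable after 3 split(s): 7 block(s)
class of 3: {3,6}; class of 6: {3,6}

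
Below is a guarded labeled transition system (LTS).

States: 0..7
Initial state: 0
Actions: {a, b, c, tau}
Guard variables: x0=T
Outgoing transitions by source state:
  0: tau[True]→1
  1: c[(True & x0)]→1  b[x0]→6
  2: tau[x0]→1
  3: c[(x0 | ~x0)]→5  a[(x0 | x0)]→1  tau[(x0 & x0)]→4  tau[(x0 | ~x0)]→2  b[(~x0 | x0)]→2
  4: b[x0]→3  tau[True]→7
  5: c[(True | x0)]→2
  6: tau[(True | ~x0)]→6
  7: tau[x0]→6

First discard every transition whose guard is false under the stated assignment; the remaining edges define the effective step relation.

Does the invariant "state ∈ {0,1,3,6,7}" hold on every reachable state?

Allowed set {0,1,3,6,7}
Reachable = {0,1,6}
  0: ✓
  1: ✓
  6: ✓

Answer: INVARIANT HOLDS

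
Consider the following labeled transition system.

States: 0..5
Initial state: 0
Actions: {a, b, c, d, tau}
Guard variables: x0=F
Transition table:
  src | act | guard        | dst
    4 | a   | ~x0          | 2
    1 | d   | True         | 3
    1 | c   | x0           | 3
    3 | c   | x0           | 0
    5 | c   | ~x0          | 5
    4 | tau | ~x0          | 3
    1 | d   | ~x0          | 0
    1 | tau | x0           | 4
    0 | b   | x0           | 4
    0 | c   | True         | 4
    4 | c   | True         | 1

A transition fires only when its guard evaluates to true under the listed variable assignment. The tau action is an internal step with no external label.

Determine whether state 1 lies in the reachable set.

Answer: REACHABLE

Analysis:
Guard filter leaves 7 enabled edge(s).
Layer 0: {0}
Layer 1: {4}  now seen {0,4}
Layer 2: {1,2,3}  now seen {0,1,2,3,4}
Reach set: {0,1,2,3,4}
Path to 1: c·c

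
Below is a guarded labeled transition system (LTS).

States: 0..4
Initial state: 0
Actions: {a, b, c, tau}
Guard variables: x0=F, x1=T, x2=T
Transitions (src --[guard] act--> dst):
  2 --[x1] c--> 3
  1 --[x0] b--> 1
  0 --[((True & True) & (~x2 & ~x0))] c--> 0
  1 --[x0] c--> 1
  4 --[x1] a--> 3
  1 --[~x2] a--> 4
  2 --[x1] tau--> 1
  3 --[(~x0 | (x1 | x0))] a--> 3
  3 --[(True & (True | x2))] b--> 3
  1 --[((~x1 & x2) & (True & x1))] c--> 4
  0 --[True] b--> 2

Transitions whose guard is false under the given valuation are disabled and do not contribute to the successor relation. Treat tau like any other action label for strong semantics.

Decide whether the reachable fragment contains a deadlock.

R = {0,1,2,3}
  0: b→2  [1 out]
  1: ∅  [STUCK]
  2: c→3  tau→1  [2 out]
  3: a→3  b→3  [2 out]
witness 1: b·tau

Answer: DEADLOCK at state 1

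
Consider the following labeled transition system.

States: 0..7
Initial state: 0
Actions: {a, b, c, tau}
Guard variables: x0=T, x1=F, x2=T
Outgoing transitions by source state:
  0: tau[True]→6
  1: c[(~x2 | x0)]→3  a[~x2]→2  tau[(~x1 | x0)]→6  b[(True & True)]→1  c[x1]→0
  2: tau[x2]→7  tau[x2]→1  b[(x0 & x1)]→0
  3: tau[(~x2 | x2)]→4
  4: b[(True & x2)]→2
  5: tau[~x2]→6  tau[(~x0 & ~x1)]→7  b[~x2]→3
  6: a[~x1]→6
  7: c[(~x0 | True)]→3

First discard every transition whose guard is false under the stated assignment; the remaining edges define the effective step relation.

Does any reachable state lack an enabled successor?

Reach set: {0,6}
  0: tau→6  [1 exit(s)]
  6: a→6  [1 exit(s)]

Answer: DEADLOCK-FREE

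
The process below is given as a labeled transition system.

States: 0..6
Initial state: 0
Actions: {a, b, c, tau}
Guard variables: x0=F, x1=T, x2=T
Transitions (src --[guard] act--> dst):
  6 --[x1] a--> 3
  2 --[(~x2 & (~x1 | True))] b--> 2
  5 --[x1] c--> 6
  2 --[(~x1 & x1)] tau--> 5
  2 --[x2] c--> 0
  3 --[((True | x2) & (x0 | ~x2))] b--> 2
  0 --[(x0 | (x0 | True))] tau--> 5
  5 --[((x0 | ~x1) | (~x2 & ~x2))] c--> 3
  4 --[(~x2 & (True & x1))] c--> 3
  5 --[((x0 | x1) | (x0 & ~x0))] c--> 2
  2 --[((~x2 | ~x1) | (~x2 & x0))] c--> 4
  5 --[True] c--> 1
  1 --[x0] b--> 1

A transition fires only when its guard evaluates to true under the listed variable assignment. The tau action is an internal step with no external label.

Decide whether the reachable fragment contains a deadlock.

R = {0,1,2,3,5,6}
  0: tau→5  [1 out]
  1: ∅  [deadlock]
  2: c→0  [1 out]
  3: ∅  [deadlock]
  5: c→1  c→2  c→6  [3 out]
  6: a→3  [1 out]
trace reaching 1: tau·c

Answer: DEADLOCK at state 1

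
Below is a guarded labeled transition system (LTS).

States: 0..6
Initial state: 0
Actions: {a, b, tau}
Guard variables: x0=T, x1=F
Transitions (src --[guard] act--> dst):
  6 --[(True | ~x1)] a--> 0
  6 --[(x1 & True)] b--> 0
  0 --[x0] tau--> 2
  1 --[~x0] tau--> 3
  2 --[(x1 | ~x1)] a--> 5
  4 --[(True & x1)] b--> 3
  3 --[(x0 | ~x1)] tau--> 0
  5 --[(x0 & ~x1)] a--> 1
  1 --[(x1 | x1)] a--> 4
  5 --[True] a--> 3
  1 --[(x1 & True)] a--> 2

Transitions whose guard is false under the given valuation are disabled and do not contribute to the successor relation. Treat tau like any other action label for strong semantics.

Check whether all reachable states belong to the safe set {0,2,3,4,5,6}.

Answer: INVARIANT VIOLATED at state 1

Analysis:
Inv-set: {0,2,3,4,5,6}
Reach set: {0,1,2,3,5}
  0: ✓
  1: ✗ unsafe
  2: ✓
  3: ✓
  5: ✓
counterexample path to 1: tau·a·a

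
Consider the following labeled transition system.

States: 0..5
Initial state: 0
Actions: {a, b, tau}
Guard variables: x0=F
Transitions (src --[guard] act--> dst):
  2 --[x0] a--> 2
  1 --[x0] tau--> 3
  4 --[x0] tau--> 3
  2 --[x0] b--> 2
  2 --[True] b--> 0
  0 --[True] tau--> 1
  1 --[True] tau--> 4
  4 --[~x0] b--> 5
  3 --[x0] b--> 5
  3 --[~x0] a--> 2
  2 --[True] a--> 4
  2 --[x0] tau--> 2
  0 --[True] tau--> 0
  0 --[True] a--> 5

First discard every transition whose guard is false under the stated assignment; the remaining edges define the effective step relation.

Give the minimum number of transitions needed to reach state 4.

Answer: 2

Analysis:
Breadth-first toward 4:
  depth 0: {0}
  depth 1: {1,5}
  depth 2: {4}
first hit 4 at d=2 via tau·tau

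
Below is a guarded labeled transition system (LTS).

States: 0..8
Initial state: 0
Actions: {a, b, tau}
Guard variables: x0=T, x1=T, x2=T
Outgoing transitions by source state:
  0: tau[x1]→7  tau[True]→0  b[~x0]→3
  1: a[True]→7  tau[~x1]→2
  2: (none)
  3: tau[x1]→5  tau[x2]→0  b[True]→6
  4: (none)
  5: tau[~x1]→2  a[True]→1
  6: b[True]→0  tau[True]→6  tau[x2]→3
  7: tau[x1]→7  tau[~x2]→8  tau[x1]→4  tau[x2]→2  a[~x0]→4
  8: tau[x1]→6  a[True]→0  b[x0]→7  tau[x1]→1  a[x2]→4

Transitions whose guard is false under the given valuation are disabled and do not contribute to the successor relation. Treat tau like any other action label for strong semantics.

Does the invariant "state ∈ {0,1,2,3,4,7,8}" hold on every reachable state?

Answer: INVARIANT HOLDS

Working:
Inv-set: {0,1,2,3,4,7,8}
R = {0,2,4,7}
  0: safe
  2: safe
  4: safe
  7: safe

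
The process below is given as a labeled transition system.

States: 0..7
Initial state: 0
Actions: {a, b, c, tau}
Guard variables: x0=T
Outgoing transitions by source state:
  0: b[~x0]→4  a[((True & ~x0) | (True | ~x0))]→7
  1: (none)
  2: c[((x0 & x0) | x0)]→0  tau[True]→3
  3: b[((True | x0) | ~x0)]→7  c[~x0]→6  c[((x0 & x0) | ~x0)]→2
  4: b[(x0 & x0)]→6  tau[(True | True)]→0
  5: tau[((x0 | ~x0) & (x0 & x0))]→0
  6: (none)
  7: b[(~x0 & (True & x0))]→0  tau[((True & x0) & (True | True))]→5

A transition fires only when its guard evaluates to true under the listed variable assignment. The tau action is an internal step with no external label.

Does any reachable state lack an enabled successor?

Answer: DEADLOCK-FREE

Analysis:
Reach set: {0,5,7}
  0: a→7  [1 out]
  5: tau→0  [1 out]
  7: tau→5  [1 out]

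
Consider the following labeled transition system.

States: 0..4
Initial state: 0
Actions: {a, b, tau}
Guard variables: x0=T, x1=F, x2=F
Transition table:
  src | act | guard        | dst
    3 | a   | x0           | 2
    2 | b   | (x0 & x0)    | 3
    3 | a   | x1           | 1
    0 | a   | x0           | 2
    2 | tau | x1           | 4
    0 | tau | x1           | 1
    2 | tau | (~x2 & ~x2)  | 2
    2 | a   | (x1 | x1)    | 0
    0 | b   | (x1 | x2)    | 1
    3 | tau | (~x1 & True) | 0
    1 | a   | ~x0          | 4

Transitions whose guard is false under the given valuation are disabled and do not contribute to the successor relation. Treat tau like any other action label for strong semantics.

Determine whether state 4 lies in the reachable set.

5 transition(s) survive guard evaluation.
Layer 0: {0}
Layer 1: {2}  cumulative {0,2}
Layer 2: {3}  cumulative {0,2,3}
Reach set: {0,2,3}

Answer: UNREACHABLE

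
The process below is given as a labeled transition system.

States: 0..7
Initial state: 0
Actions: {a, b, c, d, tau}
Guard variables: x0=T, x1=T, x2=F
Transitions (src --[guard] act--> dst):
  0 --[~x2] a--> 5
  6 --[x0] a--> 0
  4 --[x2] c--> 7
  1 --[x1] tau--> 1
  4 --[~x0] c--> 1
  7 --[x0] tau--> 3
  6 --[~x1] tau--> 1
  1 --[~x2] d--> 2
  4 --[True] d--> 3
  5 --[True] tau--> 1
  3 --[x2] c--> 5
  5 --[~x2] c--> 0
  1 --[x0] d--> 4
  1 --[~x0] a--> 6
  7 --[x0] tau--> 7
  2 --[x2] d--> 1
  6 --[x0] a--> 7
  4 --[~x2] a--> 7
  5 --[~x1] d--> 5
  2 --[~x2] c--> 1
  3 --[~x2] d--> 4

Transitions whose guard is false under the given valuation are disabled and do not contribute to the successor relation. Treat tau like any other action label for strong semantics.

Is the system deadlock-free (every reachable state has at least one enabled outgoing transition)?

Reach set: {0,1,2,3,4,5,7}
  0: a→5  [deg 1]
  1: d→2  d→4  tau→1  [deg 3]
  2: c→1  [deg 1]
  3: d→4  [deg 1]
  4: a→7  d→3  [deg 2]
  5: c→0  tau→1  [deg 2]
  7: tau→3  tau→7  [deg 2]

Answer: DEADLOCK-FREE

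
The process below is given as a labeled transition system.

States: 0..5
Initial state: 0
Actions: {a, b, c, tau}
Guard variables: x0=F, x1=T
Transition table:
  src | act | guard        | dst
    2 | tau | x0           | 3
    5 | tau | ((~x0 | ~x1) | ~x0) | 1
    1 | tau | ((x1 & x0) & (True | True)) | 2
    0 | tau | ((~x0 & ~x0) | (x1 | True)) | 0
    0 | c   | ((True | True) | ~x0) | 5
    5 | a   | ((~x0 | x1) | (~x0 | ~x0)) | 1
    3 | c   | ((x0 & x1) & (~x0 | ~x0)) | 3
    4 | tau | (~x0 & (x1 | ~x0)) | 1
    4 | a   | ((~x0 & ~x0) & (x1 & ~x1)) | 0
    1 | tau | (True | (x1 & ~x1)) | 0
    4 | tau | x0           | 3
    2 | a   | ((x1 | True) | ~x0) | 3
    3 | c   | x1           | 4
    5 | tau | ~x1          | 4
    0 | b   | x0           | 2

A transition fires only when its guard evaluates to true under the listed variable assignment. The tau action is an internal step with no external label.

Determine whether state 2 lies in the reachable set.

8 transition(s) survive guard evaluation.
depth 0: {0}
depth 1: {5}  total {0,5}
depth 2: {1}  total {0,1,5}
Reach set: {0,1,5}

Answer: UNREACHABLE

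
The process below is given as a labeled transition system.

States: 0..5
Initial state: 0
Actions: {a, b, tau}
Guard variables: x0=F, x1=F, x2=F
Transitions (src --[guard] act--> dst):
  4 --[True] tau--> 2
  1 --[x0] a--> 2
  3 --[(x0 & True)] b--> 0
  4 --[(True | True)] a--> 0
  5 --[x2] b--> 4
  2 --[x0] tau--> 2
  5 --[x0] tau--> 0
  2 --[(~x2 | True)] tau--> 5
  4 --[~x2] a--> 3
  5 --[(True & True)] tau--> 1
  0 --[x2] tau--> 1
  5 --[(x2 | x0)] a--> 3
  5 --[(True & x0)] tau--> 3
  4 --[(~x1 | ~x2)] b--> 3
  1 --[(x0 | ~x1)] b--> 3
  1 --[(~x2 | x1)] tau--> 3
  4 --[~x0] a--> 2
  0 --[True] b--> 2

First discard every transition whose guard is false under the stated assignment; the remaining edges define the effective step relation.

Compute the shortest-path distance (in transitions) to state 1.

BFS to 1:
  L0 = {0}
  L1 = {2}
  L2 = {5}
  L3 = {1}
first hit 1 at d=3 via b·tau·tau

Answer: 3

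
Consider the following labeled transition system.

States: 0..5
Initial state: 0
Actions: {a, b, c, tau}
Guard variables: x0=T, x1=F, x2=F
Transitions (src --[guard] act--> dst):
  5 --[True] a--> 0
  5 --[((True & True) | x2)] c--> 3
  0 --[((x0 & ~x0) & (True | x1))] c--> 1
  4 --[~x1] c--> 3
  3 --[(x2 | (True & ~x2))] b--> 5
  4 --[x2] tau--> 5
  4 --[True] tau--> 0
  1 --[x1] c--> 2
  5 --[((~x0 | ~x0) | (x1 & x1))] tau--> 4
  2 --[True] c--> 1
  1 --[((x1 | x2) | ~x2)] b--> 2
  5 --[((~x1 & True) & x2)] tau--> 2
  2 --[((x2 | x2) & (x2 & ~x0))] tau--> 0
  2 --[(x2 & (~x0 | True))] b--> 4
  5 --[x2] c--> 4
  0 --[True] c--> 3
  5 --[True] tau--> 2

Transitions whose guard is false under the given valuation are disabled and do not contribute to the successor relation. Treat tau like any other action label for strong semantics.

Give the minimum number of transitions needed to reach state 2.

BFS to 2:
  Layer 0: {0}
  Layer 1: {3}
  Layer 2: {5}
  Layer 3: {2}
2 enters at depth 3; path c·b·tau

Answer: 3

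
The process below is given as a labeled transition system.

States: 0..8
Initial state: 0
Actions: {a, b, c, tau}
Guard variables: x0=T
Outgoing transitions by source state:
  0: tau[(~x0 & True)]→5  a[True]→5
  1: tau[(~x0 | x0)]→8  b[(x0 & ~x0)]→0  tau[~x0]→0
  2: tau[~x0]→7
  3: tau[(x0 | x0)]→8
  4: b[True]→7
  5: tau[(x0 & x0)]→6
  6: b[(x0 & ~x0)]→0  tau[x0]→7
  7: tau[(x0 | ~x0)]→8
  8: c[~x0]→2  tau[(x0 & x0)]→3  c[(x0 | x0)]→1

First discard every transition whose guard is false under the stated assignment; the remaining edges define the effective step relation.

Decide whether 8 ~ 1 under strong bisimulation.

Answer: NOT BISIMILAR

Working:
Compute ~ classes (split until stable):
  π0 = {{0,1,2,3,4,5,6,7,8}}
  π1 = {{0},{1,3,5,6,7},{2},{4},{8}}
  π2 = {{0},{1,3,7},{2},{4},{5,6},{8}}
  π3 = {{0},{1,3,7},{2},{4},{5},{6},{8}}
7 equivalence class(es) (converged in 4)
[8]={8}  [1]={1,3,7}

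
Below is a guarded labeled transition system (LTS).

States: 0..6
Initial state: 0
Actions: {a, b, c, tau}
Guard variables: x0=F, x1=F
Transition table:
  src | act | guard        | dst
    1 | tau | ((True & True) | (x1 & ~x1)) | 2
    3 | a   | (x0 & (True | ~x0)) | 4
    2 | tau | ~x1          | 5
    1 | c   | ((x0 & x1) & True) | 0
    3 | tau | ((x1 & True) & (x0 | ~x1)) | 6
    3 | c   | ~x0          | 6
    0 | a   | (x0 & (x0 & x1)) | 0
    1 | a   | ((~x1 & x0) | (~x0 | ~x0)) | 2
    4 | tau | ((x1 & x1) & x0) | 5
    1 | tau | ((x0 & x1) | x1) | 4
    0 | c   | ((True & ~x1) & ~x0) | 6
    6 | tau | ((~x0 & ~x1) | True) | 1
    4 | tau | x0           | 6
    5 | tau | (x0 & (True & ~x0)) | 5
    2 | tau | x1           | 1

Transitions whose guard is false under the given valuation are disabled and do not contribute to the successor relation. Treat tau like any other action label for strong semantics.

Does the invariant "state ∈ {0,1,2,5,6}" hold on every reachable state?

Answer: INVARIANT HOLDS

Trace:
Safe = {0,1,2,5,6}
Reachable = {0,1,2,5,6}
  0: ✓
  1: ✓
  2: ✓
  5: ✓
  6: ✓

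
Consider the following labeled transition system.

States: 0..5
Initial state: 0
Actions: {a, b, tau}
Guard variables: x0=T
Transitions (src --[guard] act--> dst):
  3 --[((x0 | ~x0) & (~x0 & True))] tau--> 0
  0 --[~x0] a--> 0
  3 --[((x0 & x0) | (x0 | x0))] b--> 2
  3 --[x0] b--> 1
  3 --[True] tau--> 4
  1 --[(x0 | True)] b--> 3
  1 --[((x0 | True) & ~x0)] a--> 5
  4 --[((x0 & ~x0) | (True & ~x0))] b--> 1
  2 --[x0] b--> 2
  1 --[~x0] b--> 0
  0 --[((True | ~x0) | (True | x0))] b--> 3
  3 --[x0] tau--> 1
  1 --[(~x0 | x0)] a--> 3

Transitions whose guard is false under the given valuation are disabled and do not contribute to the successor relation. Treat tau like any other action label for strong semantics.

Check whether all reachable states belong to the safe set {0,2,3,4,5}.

Allowed set {0,2,3,4,5}
Reachable = {0,1,2,3,4}
  0: safe
  1: ✗ unsafe
  2: safe
  3: safe
  4: safe
reach 1 via b·b — violates

Answer: INVARIANT VIOLATED at state 1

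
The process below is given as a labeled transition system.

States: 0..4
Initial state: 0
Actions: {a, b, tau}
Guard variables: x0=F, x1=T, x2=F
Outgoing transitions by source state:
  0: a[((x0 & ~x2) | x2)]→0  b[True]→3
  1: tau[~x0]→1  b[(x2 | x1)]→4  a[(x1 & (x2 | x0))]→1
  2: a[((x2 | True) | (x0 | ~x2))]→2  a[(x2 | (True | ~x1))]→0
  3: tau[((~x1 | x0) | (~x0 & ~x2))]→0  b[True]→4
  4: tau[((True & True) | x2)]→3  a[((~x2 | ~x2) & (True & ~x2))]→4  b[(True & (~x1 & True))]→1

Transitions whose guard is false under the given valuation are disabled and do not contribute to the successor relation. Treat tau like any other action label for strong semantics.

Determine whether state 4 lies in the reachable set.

Answer: REACHABLE

Trace:
After dropping false guards: 9 live edges.
L0 = {0}
L1 = {3}  total {0,3}
L2 = {4}  total {0,3,4}
Reachable = {0,3,4}
Path to 4: b·b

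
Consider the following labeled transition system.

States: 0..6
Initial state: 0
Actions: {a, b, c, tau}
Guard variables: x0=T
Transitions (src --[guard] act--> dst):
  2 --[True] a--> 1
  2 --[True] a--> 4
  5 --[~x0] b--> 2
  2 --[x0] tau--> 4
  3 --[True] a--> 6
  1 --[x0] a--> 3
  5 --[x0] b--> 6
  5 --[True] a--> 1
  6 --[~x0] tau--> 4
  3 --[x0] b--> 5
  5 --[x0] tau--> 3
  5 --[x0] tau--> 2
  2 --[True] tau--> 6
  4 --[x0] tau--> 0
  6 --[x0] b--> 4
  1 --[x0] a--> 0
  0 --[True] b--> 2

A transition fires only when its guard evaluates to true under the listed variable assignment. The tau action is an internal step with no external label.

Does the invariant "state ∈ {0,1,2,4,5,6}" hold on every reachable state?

Answer: INVARIANT VIOLATED at state 3

Analysis:
Allowed set {0,1,2,4,5,6}
Reach set: {0,1,2,3,4,5,6}
  0: ✓
  1: ✓
  2: ✓
  3: VIOLATES
  4: ✓
  5: ✓
  6: ✓
counterexample path to 3: b·a·a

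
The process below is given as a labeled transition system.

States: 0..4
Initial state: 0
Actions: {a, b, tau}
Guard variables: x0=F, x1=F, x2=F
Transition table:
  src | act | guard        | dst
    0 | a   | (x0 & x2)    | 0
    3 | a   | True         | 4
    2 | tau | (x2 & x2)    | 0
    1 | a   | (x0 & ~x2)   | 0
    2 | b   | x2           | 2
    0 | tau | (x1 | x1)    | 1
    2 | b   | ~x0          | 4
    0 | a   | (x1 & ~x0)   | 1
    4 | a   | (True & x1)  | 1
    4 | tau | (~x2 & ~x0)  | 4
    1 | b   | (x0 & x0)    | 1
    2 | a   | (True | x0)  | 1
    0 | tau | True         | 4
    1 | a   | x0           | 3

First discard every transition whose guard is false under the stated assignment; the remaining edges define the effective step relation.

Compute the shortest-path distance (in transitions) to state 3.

Answer: UNREACHABLE

Trace:
BFS to 3:
  L0 = {0}
  L1 = {4}
3 never appears.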